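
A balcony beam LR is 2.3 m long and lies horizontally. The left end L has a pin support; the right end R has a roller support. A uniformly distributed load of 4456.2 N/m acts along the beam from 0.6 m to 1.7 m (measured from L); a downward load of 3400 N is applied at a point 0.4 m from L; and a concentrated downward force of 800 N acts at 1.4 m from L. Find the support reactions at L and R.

L_x = 0, L_y = 5573 N, R_y = 3529 N

Resultant of the distributed load: 4456.2 × 1.1 = 4901.82 N at 1.15 m from L.
Moments about L: R_y·2.3 − (4456.2·1.1)·1.15 − 3400·0.4 − 800·1.4 = 0 → R_y = 8117.093/2.3 = 3529.17 ≈ 3529 N.
ΣF_y = 0: L_y + 3529.17 − 4456.2·1.1 − 3400 − 800 = 0 → L_y = 5573 N.
ΣF_x = 0: no horizontal applied forces, so L_x = 0.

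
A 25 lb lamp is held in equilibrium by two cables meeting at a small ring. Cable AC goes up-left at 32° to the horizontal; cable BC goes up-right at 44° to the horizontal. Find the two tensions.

T_AC = 18.53 lb, T_BC = 21.85 lb

ΣF_x = 0: −T_AC·cos32° + T_BC·cos44° = 0 → T_BC = 1.17893·T_AC.
ΣF_y = 0: T_AC·sin32° + T_BC·sin44° = 25.
Substitute: T_AC·(0.529919 + 1.17893·0.694658) = 25 → T_AC = 18.534 ≈ 18.53 lb.
Then T_BC = 1.17893 × 18.534 = 21.85 lb.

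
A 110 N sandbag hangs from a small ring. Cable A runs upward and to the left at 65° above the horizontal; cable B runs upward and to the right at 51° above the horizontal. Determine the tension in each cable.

ΣF_x = 0: −T_A·cos65° + T_B·cos51° = 0 → T_B = 0.671547·T_A.
ΣF_y = 0: T_A·sin65° + T_B·sin51° = 110.
Substitute: T_A·(0.906308 + 0.671547·0.777146) = 110 → T_A = 77.0201 ≈ 77.02 N.
Then T_B = 0.671547 × 77.0201 = 51.72 N.

T_A = 77.02 N, T_B = 51.72 N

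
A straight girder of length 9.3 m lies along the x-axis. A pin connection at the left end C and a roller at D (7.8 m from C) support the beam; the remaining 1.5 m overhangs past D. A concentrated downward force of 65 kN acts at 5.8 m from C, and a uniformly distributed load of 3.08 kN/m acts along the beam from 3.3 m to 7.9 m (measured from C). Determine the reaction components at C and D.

Resultant of the distributed load: 3.08 × 4.6 = 14.168 kN at 5.6 m from C.
ΣM about C: D_y·7.8 − 65·5.8 − (3.08·4.6)·5.6 = 0 → D_y = 456.3408/7.8 = 58.5052 ≈ 58.51 kN.
ΣF_y = 0: C_y + 58.5052 − 65 − 3.08·4.6 = 0 → C_y = 20.66 kN.
ΣF_x = 0: no horizontal applied forces, so C_x = 0.

C_x = 0, C_y = 20.66 kN, D_y = 58.51 kN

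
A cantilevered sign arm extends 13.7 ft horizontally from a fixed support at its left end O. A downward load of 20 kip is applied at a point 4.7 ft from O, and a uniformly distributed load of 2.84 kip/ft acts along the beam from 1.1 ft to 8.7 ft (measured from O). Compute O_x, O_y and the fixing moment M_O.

O_x = 0, O_y = 41.58 kip, M_O = 199.8 kip·ft

Resultant of the distributed load: 2.84 × 7.6 = 21.584 kip at 4.9 ft from O.
ΣF_x = 0: O_x = 0.
ΣF_y = 0: O_y − 20 − 2.84·7.6 = 0 → O_y = 41.58 kip.
ΣM about O: M_O − 20·4.7 − (2.84·7.6)·4.9 = 0 → M_O = 199.8 kip·ft.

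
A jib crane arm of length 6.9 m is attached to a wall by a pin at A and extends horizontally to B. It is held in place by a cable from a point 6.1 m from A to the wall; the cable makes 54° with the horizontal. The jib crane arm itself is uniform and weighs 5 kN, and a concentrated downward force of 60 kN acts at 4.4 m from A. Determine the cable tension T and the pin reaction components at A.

T = 56.99 kN, A_x = 33.50 kN, A_y = 18.89 kN

ΣM about A: T·sin54°·6.1 − 5·3.45 − 60·4.4 = 0 → T = 281.25/(6.1·0.809017) = 56.9908 ≈ 56.99 kN.
ΣF_x = 0: A_x − T·cos54° = 0 → A_x = 56.9908 × 0.587785 = 33.50 kN.
ΣF_y = 0: A_y + T·sin54° − 5 − 60 = 0 → A_y = 65 − 56.9908 × 0.809017 = 18.89 kN.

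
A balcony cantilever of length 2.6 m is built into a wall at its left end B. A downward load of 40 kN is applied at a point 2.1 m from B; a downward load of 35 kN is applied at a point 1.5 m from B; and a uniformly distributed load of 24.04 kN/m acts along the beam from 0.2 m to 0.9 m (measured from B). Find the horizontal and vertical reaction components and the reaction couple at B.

B_x = 0, B_y = 91.83 kN, M_B = 145.8 kN·m

Resultant of the distributed load: 24.04 × 0.7 = 16.828 kN at 0.55 m from B.
ΣF_x = 0: B_x = 0.
ΣF_y = 0: B_y − 40 − 35 − 24.04·0.7 = 0 → B_y = 91.83 kN.
ΣM about B: M_B − 40·2.1 − 35·1.5 − (24.04·0.7)·0.55 = 0 → M_B = 145.8 kN·m.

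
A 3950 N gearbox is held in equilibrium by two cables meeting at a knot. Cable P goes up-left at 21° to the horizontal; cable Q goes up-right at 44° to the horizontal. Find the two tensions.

ΣF_x = 0: −T_P·cos21° + T_Q·cos44° = 0 → T_Q = 1.29783·T_P.
ΣF_y = 0: T_P·sin21° + T_Q·sin44° = 3950.
Substitute: T_P·(0.358368 + 1.29783·0.694658) = 3950 → T_P = 3135.13 ≈ 3135 N.
Then T_Q = 1.29783 × 3135.13 = 4069 N.

T_P = 3135 N, T_Q = 4069 N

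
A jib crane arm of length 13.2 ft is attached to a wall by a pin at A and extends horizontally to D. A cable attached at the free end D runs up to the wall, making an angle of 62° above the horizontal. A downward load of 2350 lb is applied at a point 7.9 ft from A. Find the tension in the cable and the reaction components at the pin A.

ΣM about A: T·sin62°·13.2 − 2350·7.9 = 0 → T = 18565/(13.2·0.882948) = 1592.89 ≈ 1593 lb.
ΣF_x = 0: A_x − T·cos62° = 0 → A_x = 1592.89 × 0.469472 = 747.8 lb.
ΣF_y = 0: A_y + T·sin62° − 2350 = 0 → A_y = 2350 − 1592.89 × 0.882948 = 943.6 lb.

T = 1593 lb, A_x = 747.8 lb, A_y = 943.6 lb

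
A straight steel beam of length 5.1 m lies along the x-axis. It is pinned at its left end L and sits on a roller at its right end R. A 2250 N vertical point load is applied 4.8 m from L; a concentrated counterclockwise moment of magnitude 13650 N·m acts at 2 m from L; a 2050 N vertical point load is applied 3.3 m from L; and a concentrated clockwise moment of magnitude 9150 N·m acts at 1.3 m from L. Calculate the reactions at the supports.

ΣM about L: R_y·5.1 − 2250·4.8 + 13650 − 2050·3.3 − 9150 = 0 → R_y = 13065/5.1 = 2561.76 ≈ 2562 N.
ΣF_y = 0: L_y + 2561.76 − 2250 − 2050 = 0 → L_y = 1738 N.
ΣF_x = 0: no horizontal applied forces, so L_x = 0.

L_x = 0, L_y = 1738 N, R_y = 2562 N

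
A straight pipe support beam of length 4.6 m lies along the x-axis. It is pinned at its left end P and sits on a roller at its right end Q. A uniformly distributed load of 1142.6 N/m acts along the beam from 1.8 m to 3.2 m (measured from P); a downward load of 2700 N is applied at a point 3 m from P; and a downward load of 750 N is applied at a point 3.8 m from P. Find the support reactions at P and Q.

P_x = 0, P_y = 1800 N, Q_y = 3250 N

Resultant of the distributed load: 1142.6 × 1.4 = 1599.64 N at 2.5 m from P.
Taking moments about P: Q_y·4.6 − (1142.6·1.4)·2.5 − 2700·3 − 750·3.8 = 0 → Q_y = 14949.1/4.6 = 3249.8 ≈ 3250 N.
ΣF_y = 0: P_y + 3249.8 − 1142.6·1.4 − 2700 − 750 = 0 → P_y = 1800 N.
ΣF_x = 0: no horizontal applied forces, so P_x = 0.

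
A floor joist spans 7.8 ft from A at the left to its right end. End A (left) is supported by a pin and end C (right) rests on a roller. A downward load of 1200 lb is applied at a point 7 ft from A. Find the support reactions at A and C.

Taking moments about A: C_y·7.8 − 1200·7 = 0 → C_y = 8400/7.8 = 1076.92 ≈ 1077 lb.
ΣF_y = 0: A_y + 1076.92 − 1200 = 0 → A_y = 123.1 lb.
ΣF_x = 0: no horizontal applied forces, so A_x = 0.

A_x = 0, A_y = 123.1 lb, C_y = 1077 lb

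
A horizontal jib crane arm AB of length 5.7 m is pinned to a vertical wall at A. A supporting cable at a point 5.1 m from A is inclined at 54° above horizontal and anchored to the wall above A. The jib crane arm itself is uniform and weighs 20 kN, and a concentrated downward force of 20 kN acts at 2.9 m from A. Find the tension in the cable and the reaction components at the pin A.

ΣM about A: T·sin54°·5.1 − 20·2.85 − 20·2.9 = 0 → T = 115/(5.1·0.809017) = 27.8721 ≈ 27.87 kN.
ΣF_x = 0: A_x − T·cos54° = 0 → A_x = 27.8721 × 0.587785 = 16.38 kN.
ΣF_y = 0: A_y + T·sin54° − 20 − 20 = 0 → A_y = 40 − 27.8721 × 0.809017 = 17.45 kN.

T = 27.87 kN, A_x = 16.38 kN, A_y = 17.45 kN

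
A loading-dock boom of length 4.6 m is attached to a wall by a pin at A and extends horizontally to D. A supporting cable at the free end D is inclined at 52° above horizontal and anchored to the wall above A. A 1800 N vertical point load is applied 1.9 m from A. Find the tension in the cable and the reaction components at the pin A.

ΣM about A: T·sin52°·4.6 − 1800·1.9 = 0 → T = 3420/(4.6·0.788011) = 943.487 ≈ 943.5 N.
ΣF_x = 0: A_x − T·cos52° = 0 → A_x = 943.487 × 0.615661 = 580.9 N.
ΣF_y = 0: A_y + T·sin52° − 1800 = 0 → A_y = 1800 − 943.487 × 0.788011 = 1057 N.

T = 943.5 N, A_x = 580.9 N, A_y = 1057 N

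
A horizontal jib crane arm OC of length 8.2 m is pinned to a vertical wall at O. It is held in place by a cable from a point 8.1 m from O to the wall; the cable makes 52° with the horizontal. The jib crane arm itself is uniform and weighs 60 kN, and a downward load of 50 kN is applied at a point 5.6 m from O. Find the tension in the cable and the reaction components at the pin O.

T = 82.41 kN, O_x = 50.74 kN, O_y = 45.06 kN

ΣM about O: T·sin52°·8.1 − 60·4.1 − 50·5.6 = 0 → T = 526/(8.1·0.788011) = 82.4078 ≈ 82.41 kN.
ΣF_x = 0: O_x − T·cos52° = 0 → O_x = 82.4078 × 0.615661 = 50.74 kN.
ΣF_y = 0: O_y + T·sin52° − 60 − 50 = 0 → O_y = 110 − 82.4078 × 0.788011 = 45.06 kN.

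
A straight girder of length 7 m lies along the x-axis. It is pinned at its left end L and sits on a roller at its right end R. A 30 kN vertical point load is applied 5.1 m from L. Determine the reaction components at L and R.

Moments about L: R_y·7 − 30·5.1 = 0 → R_y = 153/7 = 21.8571 ≈ 21.86 kN.
ΣF_y = 0: L_y + 21.8571 − 30 = 0 → L_y = 8.143 kN.
ΣF_x = 0: no horizontal applied forces, so L_x = 0.

L_x = 0, L_y = 8.143 kN, R_y = 21.86 kN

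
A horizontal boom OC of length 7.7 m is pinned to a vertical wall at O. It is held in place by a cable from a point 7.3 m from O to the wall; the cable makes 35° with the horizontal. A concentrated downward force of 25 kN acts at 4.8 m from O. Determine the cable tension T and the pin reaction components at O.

ΣM about O: T·sin35°·7.3 − 25·4.8 = 0 → T = 120/(7.3·0.573576) = 28.6594 ≈ 28.66 kN.
ΣF_x = 0: O_x − T·cos35° = 0 → O_x = 28.6594 × 0.819152 = 23.48 kN.
ΣF_y = 0: O_y + T·sin35° − 25 = 0 → O_y = 25 − 28.6594 × 0.573576 = 8.562 kN.

T = 28.66 kN, O_x = 23.48 kN, O_y = 8.562 kN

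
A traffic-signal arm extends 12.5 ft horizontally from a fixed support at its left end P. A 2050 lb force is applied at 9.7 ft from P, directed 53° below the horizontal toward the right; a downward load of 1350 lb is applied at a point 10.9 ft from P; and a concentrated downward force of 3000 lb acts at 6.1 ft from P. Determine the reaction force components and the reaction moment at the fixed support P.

P_x = -1234 lb, P_y = 5987 lb, M_P = 48900 lb·ft

ΣF_x = 0: P_x + 2050·cos53° = 0 → P_x = -1234 lb.
ΣF_y = 0: P_y − 2050·sin53° − 1350 − 3000 = 0 → P_y = 5987 lb.
ΣM about P: M_P − 2050·sin53°·9.7 − 1350·10.9 − 3000·6.1 = 0 → M_P = 48900 lb·ft.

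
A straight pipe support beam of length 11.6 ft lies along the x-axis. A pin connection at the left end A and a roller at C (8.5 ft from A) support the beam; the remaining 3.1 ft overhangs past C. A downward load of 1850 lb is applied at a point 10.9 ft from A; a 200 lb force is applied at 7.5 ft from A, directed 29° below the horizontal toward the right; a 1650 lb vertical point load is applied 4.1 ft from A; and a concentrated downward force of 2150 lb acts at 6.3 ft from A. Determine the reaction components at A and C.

ΣM about A: C_y·8.5 − 1850·10.9 − 200·sin29°·7.5 − 1650·4.1 − 2150·6.3 = 0 → C_y = 41202.2/8.5 = 4847.32 ≈ 4847 lb.
ΣF_y = 0: A_y + 4847.32 − 1850 − 200·sin29° − 1650 − 2150 = 0 → A_y = 899.6 lb.
ΣF_x = 0: A_x + 200·cos29° = 0 → A_x = -174.9 lb.

A_x = -174.9 lb, A_y = 899.6 lb, C_y = 4847 lb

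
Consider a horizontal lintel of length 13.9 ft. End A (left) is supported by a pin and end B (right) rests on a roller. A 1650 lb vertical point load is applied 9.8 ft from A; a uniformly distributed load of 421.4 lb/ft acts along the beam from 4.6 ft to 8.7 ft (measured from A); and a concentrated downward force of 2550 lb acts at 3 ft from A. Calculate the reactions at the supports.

Resultant of the distributed load: 421.4 × 4.1 = 1727.74 lb at 6.65 ft from A.
ΣM about A: B_y·13.9 − 1650·9.8 − (421.4·4.1)·6.65 − 2550·3 = 0 → B_y = 35309.471/13.9 = 2540.25 ≈ 2540 lb.
ΣF_y = 0: A_y + 2540.25 − 1650 − 421.4·4.1 − 2550 = 0 → A_y = 3387 lb.
ΣF_x = 0: no horizontal applied forces, so A_x = 0.

A_x = 0, A_y = 3387 lb, B_y = 2540 lb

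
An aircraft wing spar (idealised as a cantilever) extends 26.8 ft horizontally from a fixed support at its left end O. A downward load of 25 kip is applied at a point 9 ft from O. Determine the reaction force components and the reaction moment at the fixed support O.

O_x = 0, O_y = 25.00 kip, M_O = 225.0 kip·ft

ΣF_x = 0: O_x = 0.
ΣF_y = 0: O_y − 25 = 0 → O_y = 25.00 kip.
ΣM about O: M_O − 25·9 = 0 → M_O = 225.0 kip·ft.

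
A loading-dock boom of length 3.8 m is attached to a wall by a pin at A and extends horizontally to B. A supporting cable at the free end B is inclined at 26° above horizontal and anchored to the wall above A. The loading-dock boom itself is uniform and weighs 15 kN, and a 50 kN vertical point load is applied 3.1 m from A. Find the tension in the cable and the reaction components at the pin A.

ΣM about A: T·sin26°·3.8 − 15·1.9 − 50·3.1 = 0 → T = 183.5/(3.8·0.438371) = 110.157 ≈ 110.2 kN.
ΣF_x = 0: A_x − T·cos26° = 0 → A_x = 110.157 × 0.898794 = 99.01 kN.
ΣF_y = 0: A_y + T·sin26° − 15 − 50 = 0 → A_y = 65 − 110.157 × 0.438371 = 16.71 kN.

T = 110.2 kN, A_x = 99.01 kN, A_y = 16.71 kN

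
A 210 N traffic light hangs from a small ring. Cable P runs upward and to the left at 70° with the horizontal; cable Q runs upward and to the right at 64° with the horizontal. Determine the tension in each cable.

ΣF_x = 0: −T_P·cos70° + T_Q·cos64° = 0 → T_Q = 0.780207·T_P.
ΣF_y = 0: T_P·sin70° + T_Q·sin64° = 210.
Substitute: T_P·(0.939693 + 0.780207·0.898794) = 210 → T_P = 127.976 ≈ 128.0 N.
Then T_Q = 0.780207 × 127.976 = 99.85 N.

T_P = 128.0 N, T_Q = 99.85 N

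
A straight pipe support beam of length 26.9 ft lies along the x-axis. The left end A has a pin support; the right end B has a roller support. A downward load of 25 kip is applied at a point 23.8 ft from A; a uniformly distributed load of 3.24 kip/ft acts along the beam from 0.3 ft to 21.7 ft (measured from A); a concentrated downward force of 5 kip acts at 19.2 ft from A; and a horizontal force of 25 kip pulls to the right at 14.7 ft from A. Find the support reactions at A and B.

Resultant of the distributed load: 3.24 × 21.4 = 69.336 kip at 11 ft from A.
ΣM about A: B_y·26.9 − 25·23.8 − (3.24·21.4)·11 − 5·19.2 = 0 → B_y = 1453.696/26.9 = 54.0407 ≈ 54.04 kip.
ΣF_y = 0: A_y + 54.0407 − 25 − 3.24·21.4 − 5 = 0 → A_y = 45.30 kip.
ΣF_x = 0: A_x + 25 = 0 → A_x = -25.00 kip.

A_x = -25.00 kip, A_y = 45.30 kip, B_y = 54.04 kip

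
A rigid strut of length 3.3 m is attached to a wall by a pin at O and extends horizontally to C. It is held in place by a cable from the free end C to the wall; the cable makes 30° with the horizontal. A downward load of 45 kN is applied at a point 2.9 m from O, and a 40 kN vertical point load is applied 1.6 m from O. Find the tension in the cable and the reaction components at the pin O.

T = 117.9 kN, O_x = 102.1 kN, O_y = 26.06 kN

ΣM about O: T·sin30°·3.3 − 45·2.9 − 40·1.6 = 0 → T = 194.5/(3.3·0.5) = 117.879 ≈ 117.9 kN.
ΣF_x = 0: O_x − T·cos30° = 0 → O_x = 117.879 × 0.866025 = 102.1 kN.
ΣF_y = 0: O_y + T·sin30° − 45 − 40 = 0 → O_y = 85 − 117.879 × 0.5 = 26.06 kN.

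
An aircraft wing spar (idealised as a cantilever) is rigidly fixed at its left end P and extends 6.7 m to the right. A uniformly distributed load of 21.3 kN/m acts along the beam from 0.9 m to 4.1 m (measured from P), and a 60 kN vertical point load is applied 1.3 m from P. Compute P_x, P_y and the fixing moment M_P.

P_x = 0, P_y = 128.2 kN, M_P = 248.4 kN·m

Resultant of the distributed load: 21.3 × 3.2 = 68.16 kN at 2.5 m from P.
ΣF_x = 0: P_x = 0.
ΣF_y = 0: P_y − 21.3·3.2 − 60 = 0 → P_y = 128.2 kN.
ΣM about P: M_P − (21.3·3.2)·2.5 − 60·1.3 = 0 → M_P = 248.4 kN·m.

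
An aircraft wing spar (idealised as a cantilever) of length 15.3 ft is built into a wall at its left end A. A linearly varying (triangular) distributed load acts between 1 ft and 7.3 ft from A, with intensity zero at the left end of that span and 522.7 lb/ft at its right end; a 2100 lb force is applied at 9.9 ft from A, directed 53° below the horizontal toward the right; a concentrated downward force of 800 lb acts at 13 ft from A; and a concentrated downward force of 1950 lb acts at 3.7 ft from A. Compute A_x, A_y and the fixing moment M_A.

A_x = -1264 lb, A_y = 6074 lb, M_A = 42780 lb·ft

Resultant of the triangular load: ½ × 522.7 × 6.3 = 1646.505 lb, acting at 5.2 ft from A (one-third of the span from the peak).
ΣF_x = 0: A_x + 2100·cos53° = 0 → A_x = -1264 lb.
ΣF_y = 0: A_y − ½·522.7·6.3 − 2100·sin53° − 800 − 1950 = 0 → A_y = 6074 lb.
ΣM about A: M_A − (½·522.7·6.3)·5.2 − 2100·sin53°·9.9 − 800·13 − 1950·3.7 = 0 → M_A = 42780 lb·ft.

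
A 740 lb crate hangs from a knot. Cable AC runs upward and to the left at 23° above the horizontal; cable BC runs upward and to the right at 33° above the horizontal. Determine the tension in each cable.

T_AC = 748.6 lb, T_BC = 821.6 lb

ΣF_x = 0: −T_AC·cos23° + T_BC·cos33° = 0 → T_BC = 1.09758·T_AC.
ΣF_y = 0: T_AC·sin23° + T_BC·sin33° = 740.
Substitute: T_AC·(0.390731 + 1.09758·0.544639) = 740 → T_AC = 748.597 ≈ 748.6 lb.
Then T_BC = 1.09758 × 748.597 = 821.6 lb.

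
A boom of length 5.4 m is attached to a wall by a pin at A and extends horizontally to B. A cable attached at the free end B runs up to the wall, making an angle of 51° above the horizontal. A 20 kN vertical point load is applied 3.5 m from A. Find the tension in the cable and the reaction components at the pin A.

T = 16.68 kN, A_x = 10.50 kN, A_y = 7.037 kN

ΣM about A: T·sin51°·5.4 − 20·3.5 = 0 → T = 70/(5.4·0.777146) = 16.6802 ≈ 16.68 kN.
ΣF_x = 0: A_x − T·cos51° = 0 → A_x = 16.6802 × 0.62932 = 10.50 kN.
ΣF_y = 0: A_y + T·sin51° − 20 = 0 → A_y = 20 − 16.6802 × 0.777146 = 7.037 kN.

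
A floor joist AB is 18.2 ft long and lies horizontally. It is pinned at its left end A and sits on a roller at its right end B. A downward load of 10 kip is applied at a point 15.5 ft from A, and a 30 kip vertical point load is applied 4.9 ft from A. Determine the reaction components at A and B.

ΣM about A: B_y·18.2 − 10·15.5 − 30·4.9 = 0 → B_y = 302/18.2 = 16.5934 ≈ 16.59 kip.
ΣF_y = 0: A_y + 16.5934 − 10 − 30 = 0 → A_y = 23.41 kip.
ΣF_x = 0: no horizontal applied forces, so A_x = 0.

A_x = 0, A_y = 23.41 kip, B_y = 16.59 kip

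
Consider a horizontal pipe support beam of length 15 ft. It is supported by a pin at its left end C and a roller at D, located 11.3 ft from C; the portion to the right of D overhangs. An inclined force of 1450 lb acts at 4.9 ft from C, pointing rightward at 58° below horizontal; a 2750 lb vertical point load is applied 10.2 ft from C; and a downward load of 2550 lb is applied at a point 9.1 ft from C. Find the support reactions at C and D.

C_x = -768.4 lb, C_y = 1461 lb, D_y = 5069 lb

Taking moments about C: D_y·11.3 − 1450·sin58°·4.9 − 2750·10.2 − 2550·9.1 = 0 → D_y = 57280.4/11.3 = 5069.06 ≈ 5069 lb.
ΣF_y = 0: C_y + 5069.06 − 1450·sin58° − 2750 − 2550 = 0 → C_y = 1461 lb.
ΣF_x = 0: C_x + 1450·cos58° = 0 → C_x = -768.4 lb.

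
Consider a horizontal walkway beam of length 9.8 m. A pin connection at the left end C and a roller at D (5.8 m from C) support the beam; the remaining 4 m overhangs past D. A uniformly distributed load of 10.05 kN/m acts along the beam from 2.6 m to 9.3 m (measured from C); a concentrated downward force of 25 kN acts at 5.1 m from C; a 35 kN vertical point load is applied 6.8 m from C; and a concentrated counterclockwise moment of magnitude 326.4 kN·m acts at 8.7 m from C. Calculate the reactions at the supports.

Resultant of the distributed load: 10.05 × 6.7 = 67.335 kN at 5.95 m from C.
Taking moments about C: D_y·5.8 − (10.05·6.7)·5.95 − 25·5.1 − 35·6.8 + 326.4 = 0 → D_y = 439.74325/5.8 = 75.8178 ≈ 75.82 kN.
ΣF_y = 0: C_y + 75.8178 − 10.05·6.7 − 25 − 35 = 0 → C_y = 51.52 kN.
ΣF_x = 0: no horizontal applied forces, so C_x = 0.

C_x = 0, C_y = 51.52 kN, D_y = 75.82 kN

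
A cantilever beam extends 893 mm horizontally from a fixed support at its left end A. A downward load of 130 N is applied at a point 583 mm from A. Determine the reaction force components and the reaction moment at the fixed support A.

A_x = 0, A_y = 130.0 N, M_A = 75790 N·mm

ΣF_x = 0: A_x = 0.
ΣF_y = 0: A_y − 130 = 0 → A_y = 130.0 N.
ΣM about A: M_A − 130·583 = 0 → M_A = 75790 N·mm.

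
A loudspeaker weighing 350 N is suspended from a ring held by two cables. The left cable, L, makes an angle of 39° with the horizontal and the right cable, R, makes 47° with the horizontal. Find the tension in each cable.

ΣF_x = 0: −T_L·cos39° + T_R·cos47° = 0 → T_R = 1.13951·T_L.
ΣF_y = 0: T_L·sin39° + T_R·sin47° = 350.
Substitute: T_L·(0.62932 + 1.13951·0.731354) = 350 → T_L = 239.283 ≈ 239.3 N.
Then T_R = 1.13951 × 239.283 = 272.7 N.

T_L = 239.3 N, T_R = 272.7 N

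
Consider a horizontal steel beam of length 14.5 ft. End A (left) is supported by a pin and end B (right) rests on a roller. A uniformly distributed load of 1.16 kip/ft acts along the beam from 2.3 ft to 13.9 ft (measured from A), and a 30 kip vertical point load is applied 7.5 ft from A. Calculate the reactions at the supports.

Resultant of the distributed load: 1.16 × 11.6 = 13.456 kip at 8.1 ft from A.
Moments about A: B_y·14.5 − (1.16·11.6)·8.1 − 30·7.5 = 0 → B_y = 333.9936/14.5 = 23.034 ≈ 23.03 kip.
ΣF_y = 0: A_y + 23.034 − 1.16·11.6 − 30 = 0 → A_y = 20.42 kip.
ΣF_x = 0: no horizontal applied forces, so A_x = 0.

A_x = 0, A_y = 20.42 kip, B_y = 23.03 kip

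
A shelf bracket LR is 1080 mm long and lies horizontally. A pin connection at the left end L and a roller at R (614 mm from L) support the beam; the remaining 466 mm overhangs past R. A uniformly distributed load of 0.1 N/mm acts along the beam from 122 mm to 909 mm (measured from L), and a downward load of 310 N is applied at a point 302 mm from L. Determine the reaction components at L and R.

Resultant of the distributed load: 0.1 × 787 = 78.7 N at 515.5 mm from L.
Taking moments about L: R_y·614 − (0.1·787)·515.5 − 310·302 = 0 → R_y = 134189.85/614 = 218.55 ≈ 218.6 N.
ΣF_y = 0: L_y + 218.55 − 0.1·787 − 310 = 0 → L_y = 170.1 N.
ΣF_x = 0: no horizontal applied forces, so L_x = 0.

L_x = 0, L_y = 170.1 N, R_y = 218.6 N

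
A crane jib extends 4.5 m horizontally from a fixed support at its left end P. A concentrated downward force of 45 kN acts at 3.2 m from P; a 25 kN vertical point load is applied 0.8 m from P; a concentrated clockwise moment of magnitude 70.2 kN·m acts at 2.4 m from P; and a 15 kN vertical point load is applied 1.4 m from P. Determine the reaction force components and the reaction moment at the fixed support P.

P_x = 0, P_y = 85.00 kN, M_P = 255.2 kN·m

ΣF_x = 0: P_x = 0.
ΣF_y = 0: P_y − 45 − 25 − 15 = 0 → P_y = 85.00 kN.
ΣM about P: M_P − 45·3.2 − 25·0.8 − 70.2 − 15·1.4 = 0 → M_P = 255.2 kN·m.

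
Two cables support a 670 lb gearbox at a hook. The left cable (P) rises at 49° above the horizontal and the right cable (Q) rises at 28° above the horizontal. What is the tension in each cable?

ΣF_x = 0: −T_P·cos49° + T_Q·cos28° = 0 → T_Q = 0.743033·T_P.
ΣF_y = 0: T_P·sin49° + T_Q·sin28° = 670.
Substitute: T_P·(0.75471 + 0.743033·0.469472) = 670 → T_P = 607.135 ≈ 607.1 lb.
Then T_Q = 0.743033 × 607.135 = 451.1 lb.

T_P = 607.1 lb, T_Q = 451.1 lb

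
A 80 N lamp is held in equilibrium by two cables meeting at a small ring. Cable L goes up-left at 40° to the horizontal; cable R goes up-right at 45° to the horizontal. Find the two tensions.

T_L = 56.78 N, T_R = 61.52 N

ΣF_x = 0: −T_L·cos40° + T_R·cos45° = 0 → T_R = 1.08335·T_L.
ΣF_y = 0: T_L·sin40° + T_R·sin45° = 80.
Substitute: T_L·(0.642788 + 1.08335·0.707107) = 80 → T_L = 56.7846 ≈ 56.78 N.
Then T_R = 1.08335 × 56.7846 = 61.52 N.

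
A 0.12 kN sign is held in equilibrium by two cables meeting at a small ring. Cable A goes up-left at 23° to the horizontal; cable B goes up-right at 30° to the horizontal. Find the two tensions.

T_A = 0.1301 kN, T_B = 0.1383 kN

ΣF_x = 0: −T_A·cos23° + T_B·cos30° = 0 → T_B = 1.06291·T_A.
ΣF_y = 0: T_A·sin23° + T_B·sin30° = 0.12.
Substitute: T_A·(0.390731 + 1.06291·0.5) = 0.12 → T_A = 0.130126 ≈ 0.1301 kN.
Then T_B = 1.06291 × 0.130126 = 0.1383 kN.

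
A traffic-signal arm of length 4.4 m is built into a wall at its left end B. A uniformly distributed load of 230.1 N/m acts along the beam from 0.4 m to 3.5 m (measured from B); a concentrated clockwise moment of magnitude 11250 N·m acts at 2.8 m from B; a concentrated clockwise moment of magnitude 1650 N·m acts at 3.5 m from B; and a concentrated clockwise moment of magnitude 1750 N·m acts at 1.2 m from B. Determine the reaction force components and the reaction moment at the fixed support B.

B_x = 0, B_y = 713.3 N, M_B = 16040 N·m

Resultant of the distributed load: 230.1 × 3.1 = 713.31 N at 1.95 m from B.
ΣF_x = 0: B_x = 0.
ΣF_y = 0: B_y − 230.1·3.1 = 0 → B_y = 713.3 N.
ΣM about B: M_B − (230.1·3.1)·1.95 − 11250 − 1650 − 1750 = 0 → M_B = 16040 N·m.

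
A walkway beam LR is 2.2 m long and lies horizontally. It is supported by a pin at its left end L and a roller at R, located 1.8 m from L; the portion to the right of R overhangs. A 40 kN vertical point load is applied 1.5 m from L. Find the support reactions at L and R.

Taking moments about L: R_y·1.8 − 40·1.5 = 0 → R_y = 60/1.8 = 33.3333 ≈ 33.33 kN.
ΣF_y = 0: L_y + 33.3333 − 40 = 0 → L_y = 6.667 kN.
ΣF_x = 0: no horizontal applied forces, so L_x = 0.

L_x = 0, L_y = 6.667 kN, R_y = 33.33 kN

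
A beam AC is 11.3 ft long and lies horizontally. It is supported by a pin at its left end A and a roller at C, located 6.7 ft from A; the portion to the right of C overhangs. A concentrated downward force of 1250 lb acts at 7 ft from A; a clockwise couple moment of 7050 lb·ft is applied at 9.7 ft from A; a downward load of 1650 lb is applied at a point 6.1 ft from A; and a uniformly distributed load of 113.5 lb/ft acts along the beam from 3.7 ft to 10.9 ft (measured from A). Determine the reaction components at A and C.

A_x = 0, A_y = -1034 lb, C_y = 4751 lb

Resultant of the distributed load: 113.5 × 7.2 = 817.2 lb at 7.3 ft from A.
Taking moments about A: C_y·6.7 − 1250·7 − 7050 − 1650·6.1 − (113.5·7.2)·7.3 = 0 → C_y = 31830.56/6.7 = 4750.83 ≈ 4751 lb.
ΣF_y = 0: A_y + 4750.83 − 1250 − 1650 − 113.5·7.2 = 0 → A_y = -1034 lb.
ΣF_x = 0: no horizontal applied forces, so A_x = 0.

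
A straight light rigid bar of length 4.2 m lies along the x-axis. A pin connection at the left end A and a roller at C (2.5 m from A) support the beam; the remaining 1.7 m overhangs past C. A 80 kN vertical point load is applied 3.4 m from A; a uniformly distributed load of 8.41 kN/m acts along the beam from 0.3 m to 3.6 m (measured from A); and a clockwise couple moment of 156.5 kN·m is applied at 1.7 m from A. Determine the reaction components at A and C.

A_x = 0, A_y = -85.29 kN, C_y = 193.0 kN

Resultant of the distributed load: 8.41 × 3.3 = 27.753 kN at 1.95 m from A.
Moments about A: C_y·2.5 − 80·3.4 − (8.41·3.3)·1.95 − 156.5 = 0 → C_y = 482.61835/2.5 = 193.047 ≈ 193.0 kN.
ΣF_y = 0: A_y + 193.047 − 80 − 8.41·3.3 = 0 → A_y = -85.29 kN.
ΣF_x = 0: no horizontal applied forces, so A_x = 0.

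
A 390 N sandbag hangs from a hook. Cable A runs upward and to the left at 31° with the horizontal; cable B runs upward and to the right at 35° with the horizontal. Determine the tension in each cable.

ΣF_x = 0: −T_A·cos31° + T_B·cos35° = 0 → T_B = 1.04641·T_A.
ΣF_y = 0: T_A·sin31° + T_B·sin35° = 390.
Substitute: T_A·(0.515038 + 1.04641·0.573576) = 390 → T_A = 349.703 ≈ 349.7 N.
Then T_B = 1.04641 × 349.703 = 365.9 N.

T_A = 349.7 N, T_B = 365.9 N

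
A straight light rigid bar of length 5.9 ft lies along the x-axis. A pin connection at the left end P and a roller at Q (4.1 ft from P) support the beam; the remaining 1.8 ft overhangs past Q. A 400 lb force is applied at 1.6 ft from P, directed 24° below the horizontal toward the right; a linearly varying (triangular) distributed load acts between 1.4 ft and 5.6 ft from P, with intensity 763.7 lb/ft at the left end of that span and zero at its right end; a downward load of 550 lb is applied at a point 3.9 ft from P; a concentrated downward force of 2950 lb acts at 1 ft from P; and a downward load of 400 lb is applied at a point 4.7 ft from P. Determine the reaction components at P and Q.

Resultant of the triangular load: ½ × 763.7 × 4.2 = 1603.77 lb, acting at 2.8 ft from P (one-third of the span from the peak).
ΣM about P: Q_y·4.1 − 400·sin24°·1.6 − (½·763.7·4.2)·2.8 − 550·3.9 − 2950·1 − 400·4.7 = 0 → Q_y = 11725.9/4.1 = 2859.98 ≈ 2860 lb.
ΣF_y = 0: P_y + 2859.98 − 400·sin24° − ½·763.7·4.2 − 550 − 2950 − 400 = 0 → P_y = 2806 lb.
ΣF_x = 0: P_x + 400·cos24° = 0 → P_x = -365.4 lb.

P_x = -365.4 lb, P_y = 2806 lb, Q_y = 2860 lb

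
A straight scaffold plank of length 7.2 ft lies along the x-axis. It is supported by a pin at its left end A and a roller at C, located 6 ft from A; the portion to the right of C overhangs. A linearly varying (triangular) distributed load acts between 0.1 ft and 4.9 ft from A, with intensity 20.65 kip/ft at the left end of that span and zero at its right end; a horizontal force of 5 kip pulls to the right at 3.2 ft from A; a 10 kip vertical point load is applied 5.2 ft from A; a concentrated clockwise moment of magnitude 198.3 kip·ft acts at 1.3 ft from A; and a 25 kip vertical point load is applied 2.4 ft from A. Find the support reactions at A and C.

A_x = -5.000 kip, A_y = 18.80 kip, C_y = 65.76 kip

Resultant of the triangular load: ½ × 20.65 × 4.8 = 49.56 kip, acting at 1.7 ft from A (one-third of the span from the peak).
Taking moments about A: C_y·6 − (½·20.65·4.8)·1.7 − 10·5.2 − 198.3 − 25·2.4 = 0 → C_y = 394.552/6 = 65.7587 ≈ 65.76 kip.
ΣF_y = 0: A_y + 65.7587 − ½·20.65·4.8 − 10 − 25 = 0 → A_y = 18.80 kip.
ΣF_x = 0: A_x + 5 = 0 → A_x = -5.000 kip.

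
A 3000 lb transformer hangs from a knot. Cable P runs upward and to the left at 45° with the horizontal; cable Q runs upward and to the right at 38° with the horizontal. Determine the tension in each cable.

T_P = 2382 lb, T_Q = 2137 lb

ΣF_x = 0: −T_P·cos45° + T_Q·cos38° = 0 → T_Q = 0.897331·T_P.
ΣF_y = 0: T_P·sin45° + T_Q·sin38° = 3000.
Substitute: T_P·(0.707107 + 0.897331·0.615661) = 3000 → T_P = 2381.79 ≈ 2382 lb.
Then T_Q = 0.897331 × 2381.79 = 2137 lb.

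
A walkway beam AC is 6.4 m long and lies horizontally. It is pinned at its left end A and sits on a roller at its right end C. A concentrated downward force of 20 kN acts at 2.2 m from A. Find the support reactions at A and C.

Moments about A: C_y·6.4 − 20·2.2 = 0 → C_y = 44/6.4 = 6.875 kN.
ΣF_y = 0: A_y + 6.875 − 20 = 0 → A_y = 13.12 kN.
ΣF_x = 0: no horizontal applied forces, so A_x = 0.

A_x = 0, A_y = 13.12 kN, C_y = 6.875 kN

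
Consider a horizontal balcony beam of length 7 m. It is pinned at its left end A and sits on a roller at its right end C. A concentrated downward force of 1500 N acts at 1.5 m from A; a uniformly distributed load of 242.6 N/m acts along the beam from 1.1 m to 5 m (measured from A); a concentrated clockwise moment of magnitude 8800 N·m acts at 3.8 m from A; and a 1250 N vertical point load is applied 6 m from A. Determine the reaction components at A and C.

Resultant of the distributed load: 242.6 × 3.9 = 946.14 N at 3.05 m from A.
Moments about A: C_y·7 − 1500·1.5 − (242.6·3.9)·3.05 − 8800 − 1250·6 = 0 → C_y = 21435.727/7 = 3062.25 ≈ 3062 N.
ΣF_y = 0: A_y + 3062.25 − 1500 − 242.6·3.9 − 1250 = 0 → A_y = 633.9 N.
ΣF_x = 0: no horizontal applied forces, so A_x = 0.

A_x = 0, A_y = 633.9 N, C_y = 3062 N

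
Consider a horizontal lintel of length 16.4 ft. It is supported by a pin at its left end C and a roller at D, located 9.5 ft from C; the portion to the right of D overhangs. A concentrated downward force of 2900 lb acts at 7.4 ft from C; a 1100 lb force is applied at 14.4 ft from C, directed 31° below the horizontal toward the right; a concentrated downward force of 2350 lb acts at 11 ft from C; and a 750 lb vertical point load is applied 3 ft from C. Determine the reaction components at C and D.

Moments about C: D_y·9.5 − 2900·7.4 − 1100·sin31°·14.4 − 2350·11 − 750·3 = 0 → D_y = 57718.2/9.5 = 6075.6 ≈ 6076 lb.
ΣF_y = 0: C_y + 6075.6 − 2900 − 1100·sin31° − 2350 − 750 = 0 → C_y = 490.9 lb.
ΣF_x = 0: C_x + 1100·cos31° = 0 → C_x = -942.9 lb.

C_x = -942.9 lb, C_y = 490.9 lb, D_y = 6076 lb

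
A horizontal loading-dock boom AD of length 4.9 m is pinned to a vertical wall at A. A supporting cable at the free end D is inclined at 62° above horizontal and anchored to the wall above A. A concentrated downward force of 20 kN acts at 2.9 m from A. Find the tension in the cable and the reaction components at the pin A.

ΣM about A: T·sin62°·4.9 − 20·2.9 = 0 → T = 58/(4.9·0.882948) = 13.4059 ≈ 13.41 kN.
ΣF_x = 0: A_x − T·cos62° = 0 → A_x = 13.4059 × 0.469472 = 6.294 kN.
ΣF_y = 0: A_y + T·sin62° − 20 = 0 → A_y = 20 − 13.4059 × 0.882948 = 8.163 kN.

T = 13.41 kN, A_x = 6.294 kN, A_y = 8.163 kN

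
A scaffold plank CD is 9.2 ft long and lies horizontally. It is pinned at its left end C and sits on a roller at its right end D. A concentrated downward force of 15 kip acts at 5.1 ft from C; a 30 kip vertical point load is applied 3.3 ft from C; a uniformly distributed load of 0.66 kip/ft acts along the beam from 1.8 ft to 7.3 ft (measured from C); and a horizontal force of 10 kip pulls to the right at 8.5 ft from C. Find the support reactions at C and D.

C_x = -10.00 kip, C_y = 27.76 kip, D_y = 20.87 kip

Resultant of the distributed load: 0.66 × 5.5 = 3.63 kip at 4.55 ft from C.
Moments about C: D_y·9.2 − 15·5.1 − 30·3.3 − (0.66·5.5)·4.55 = 0 → D_y = 192.0165/9.2 = 20.8714 ≈ 20.87 kip.
ΣF_y = 0: C_y + 20.8714 − 15 − 30 − 0.66·5.5 = 0 → C_y = 27.76 kip.
ΣF_x = 0: C_x + 10 = 0 → C_x = -10.00 kip.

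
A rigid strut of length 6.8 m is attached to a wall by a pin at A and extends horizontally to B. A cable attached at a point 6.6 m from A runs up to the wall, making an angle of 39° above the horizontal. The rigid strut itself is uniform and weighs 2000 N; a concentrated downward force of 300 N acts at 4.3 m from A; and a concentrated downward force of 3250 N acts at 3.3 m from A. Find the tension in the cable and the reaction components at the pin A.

ΣM about A: T·sin39°·6.6 − 2000·3.4 − 300·4.3 − 3250·3.3 = 0 → T = 18815/(6.6·0.62932) = 4529.9 ≈ 4530 N.
ΣF_x = 0: A_x − T·cos39° = 0 → A_x = 4529.9 × 0.777146 = 3520 N.
ΣF_y = 0: A_y + T·sin39° − 2000 − 300 − 3250 = 0 → A_y = 5550 − 4529.9 × 0.62932 = 2699 N.

T = 4530 N, A_x = 3520 N, A_y = 2699 N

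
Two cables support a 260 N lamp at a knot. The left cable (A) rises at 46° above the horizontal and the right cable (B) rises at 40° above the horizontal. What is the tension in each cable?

T_A = 199.7 N, T_B = 181.1 N

ΣF_x = 0: −T_A·cos46° + T_B·cos40° = 0 → T_B = 0.906812·T_A.
ΣF_y = 0: T_A·sin46° + T_B·sin40° = 260.
Substitute: T_A·(0.71934 + 0.906812·0.642788) = 260 → T_A = 199.658 ≈ 199.7 N.
Then T_B = 0.906812 × 199.658 = 181.1 N.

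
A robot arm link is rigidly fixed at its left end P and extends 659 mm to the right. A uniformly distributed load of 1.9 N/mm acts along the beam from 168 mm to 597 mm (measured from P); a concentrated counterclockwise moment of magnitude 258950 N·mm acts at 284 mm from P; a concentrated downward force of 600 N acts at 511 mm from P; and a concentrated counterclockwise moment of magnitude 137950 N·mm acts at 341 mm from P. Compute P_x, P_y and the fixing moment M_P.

Resultant of the distributed load: 1.9 × 429 = 815.1 N at 382.5 mm from P.
ΣF_x = 0: P_x = 0.
ΣF_y = 0: P_y − 1.9·429 − 600 = 0 → P_y = 1415 N.
ΣM about P: M_P − (1.9·429)·382.5 + 258950 − 600·511 + 137950 = 0 → M_P = 221500 N·mm.

P_x = 0, P_y = 1415 N, M_P = 221500 N·mm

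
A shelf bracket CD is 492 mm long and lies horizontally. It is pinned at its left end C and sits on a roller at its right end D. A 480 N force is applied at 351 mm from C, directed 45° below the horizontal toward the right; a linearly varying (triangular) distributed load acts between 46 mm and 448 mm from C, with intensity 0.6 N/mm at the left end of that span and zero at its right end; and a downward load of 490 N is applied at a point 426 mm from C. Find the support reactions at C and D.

Resultant of the triangular load: ½ × 0.6 × 402 = 120.6 N, acting at 180 mm from C (one-third of the span from the peak).
Moments about C: D_y·492 − 480·sin45°·351 − (½·0.6·402)·180 − 490·426 = 0 → D_y = 349581/492 = 710.53 ≈ 710.5 N.
ΣF_y = 0: C_y + 710.53 − 480·sin45° − ½·0.6·402 − 490 = 0 → C_y = 239.5 N.
ΣF_x = 0: C_x + 480·cos45° = 0 → C_x = -339.4 N.

C_x = -339.4 N, C_y = 239.5 N, D_y = 710.5 N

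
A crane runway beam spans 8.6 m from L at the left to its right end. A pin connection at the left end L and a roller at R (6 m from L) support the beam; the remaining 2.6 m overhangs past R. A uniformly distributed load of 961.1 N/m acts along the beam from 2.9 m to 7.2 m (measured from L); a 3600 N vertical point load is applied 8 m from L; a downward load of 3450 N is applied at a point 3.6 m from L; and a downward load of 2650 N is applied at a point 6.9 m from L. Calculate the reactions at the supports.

L_x = 0, L_y = 436.8 N, R_y = 13400 N

Resultant of the distributed load: 961.1 × 4.3 = 4132.73 N at 5.05 m from L.
Moments about L: R_y·6 − (961.1·4.3)·5.05 − 3600·8 − 3450·3.6 − 2650·6.9 = 0 → R_y = 80375.2865/6 = 13395.9 ≈ 13400 N.
ΣF_y = 0: L_y + 13395.9 − 961.1·4.3 − 3600 − 3450 − 2650 = 0 → L_y = 436.8 N.
ΣF_x = 0: no horizontal applied forces, so L_x = 0.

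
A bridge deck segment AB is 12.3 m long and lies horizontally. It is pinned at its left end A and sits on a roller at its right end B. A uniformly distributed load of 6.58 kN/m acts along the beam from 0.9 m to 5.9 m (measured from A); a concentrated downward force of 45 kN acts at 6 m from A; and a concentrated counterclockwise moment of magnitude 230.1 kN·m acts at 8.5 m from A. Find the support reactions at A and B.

Resultant of the distributed load: 6.58 × 5 = 32.9 kN at 3.4 m from A.
Moments about A: B_y·12.3 − (6.58·5)·3.4 − 45·6 + 230.1 = 0 → B_y = 151.76/12.3 = 12.3382 ≈ 12.34 kN.
ΣF_y = 0: A_y + 12.3382 − 6.58·5 − 45 = 0 → A_y = 65.56 kN.
ΣF_x = 0: no horizontal applied forces, so A_x = 0.

A_x = 0, A_y = 65.56 kN, B_y = 12.34 kN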